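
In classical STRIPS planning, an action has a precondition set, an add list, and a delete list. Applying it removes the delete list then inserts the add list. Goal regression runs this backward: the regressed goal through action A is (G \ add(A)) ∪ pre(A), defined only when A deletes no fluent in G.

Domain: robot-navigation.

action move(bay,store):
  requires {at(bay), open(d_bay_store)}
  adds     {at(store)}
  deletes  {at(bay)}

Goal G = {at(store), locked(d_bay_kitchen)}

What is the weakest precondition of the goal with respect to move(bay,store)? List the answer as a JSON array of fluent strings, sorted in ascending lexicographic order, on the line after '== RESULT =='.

Regress:
  G ∩ del = {}  (empty — regression defined)
  G \ add = {at(store), locked(d_bay_kitchen)} \ {at(store)} = {locked(d_bay_kitchen)}
  ∪ pre   = {locked(d_bay_kitchen)} ∪ {at(bay), open(d_bay_store)}
          = {at(bay), locked(d_bay_kitchen), open(d_bay_store)}

== RESULT ==
["at(bay)", "locked(d_bay_kitchen)", "open(d_bay_store)"]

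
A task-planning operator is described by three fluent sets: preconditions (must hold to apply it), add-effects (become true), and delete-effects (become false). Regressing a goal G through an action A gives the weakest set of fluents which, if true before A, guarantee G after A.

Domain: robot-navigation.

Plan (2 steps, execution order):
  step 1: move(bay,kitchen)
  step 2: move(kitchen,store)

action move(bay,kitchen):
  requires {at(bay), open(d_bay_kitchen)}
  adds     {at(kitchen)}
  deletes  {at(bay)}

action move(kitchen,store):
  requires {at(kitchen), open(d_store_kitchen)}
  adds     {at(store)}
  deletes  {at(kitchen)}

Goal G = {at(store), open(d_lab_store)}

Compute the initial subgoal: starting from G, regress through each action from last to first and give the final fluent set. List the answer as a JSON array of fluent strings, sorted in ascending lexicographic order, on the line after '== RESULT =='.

Regress step by step:
  through step 2 (move(kitchen,store)): drop {at(store)}, keep {open(d_lab_store)}, require {at(kitchen), open(d_store_kitchen)}
    → {at(kitchen), open(d_lab_store), open(d_store_kitchen)}
  through step 1 (move(bay,kitchen)): drop {at(kitchen)}, keep {open(d_lab_store), open(d_store_kitchen)}, require {at(bay), open(d_bay_kitchen)}
    → {at(bay), open(d_bay_kitchen), open(d_lab_store), open(d_store_kitchen)}

== RESULT ==
["at(bay)", "open(d_bay_kitchen)", "open(d_lab_store)", "open(d_store_kitchen)"]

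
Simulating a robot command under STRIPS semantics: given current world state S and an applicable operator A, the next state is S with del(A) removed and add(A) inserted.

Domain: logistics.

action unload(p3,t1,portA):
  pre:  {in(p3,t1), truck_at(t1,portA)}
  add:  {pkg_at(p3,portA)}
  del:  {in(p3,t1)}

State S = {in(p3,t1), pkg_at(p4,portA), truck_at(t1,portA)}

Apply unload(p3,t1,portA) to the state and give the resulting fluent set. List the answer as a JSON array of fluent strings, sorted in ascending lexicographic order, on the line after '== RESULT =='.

Progress:
  pre ⊆ S: {in(p3,t1), truck_at(t1,portA)} ⊆ S  — applicable
  S \ del = {pkg_at(p4,portA), truck_at(t1,portA)}
  ∪ add   = {pkg_at(p3,portA), pkg_at(p4,portA), truck_at(t1,portA)}

== RESULT ==
["pkg_at(p3,portA)", "pkg_at(p4,portA)", "truck_at(t1,portA)"]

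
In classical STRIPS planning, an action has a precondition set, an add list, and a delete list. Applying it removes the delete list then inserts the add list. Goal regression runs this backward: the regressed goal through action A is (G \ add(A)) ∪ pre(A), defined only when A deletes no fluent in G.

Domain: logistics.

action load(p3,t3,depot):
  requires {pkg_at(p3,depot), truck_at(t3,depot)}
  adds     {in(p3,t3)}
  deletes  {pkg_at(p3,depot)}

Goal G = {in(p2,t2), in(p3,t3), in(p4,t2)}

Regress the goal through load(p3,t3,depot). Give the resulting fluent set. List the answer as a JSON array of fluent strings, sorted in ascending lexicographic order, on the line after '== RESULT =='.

Regress:
  G ∩ del = {}  (empty — regression defined)
  G \ add = {in(p2,t2), in(p3,t3), in(p4,t2)} \ {in(p3,t3)} = {in(p2,t2), in(p4,t2)}
  ∪ pre   = {in(p2,t2), in(p4,t2)} ∪ {pkg_at(p3,depot), truck_at(t3,depot)}
          = {in(p2,t2), in(p4,t2), pkg_at(p3,depot), truck_at(t3,depot)}

== RESULT ==
["in(p2,t2)", "in(p4,t2)", "pkg_at(p3,depot)", "truck_at(t3,depot)"]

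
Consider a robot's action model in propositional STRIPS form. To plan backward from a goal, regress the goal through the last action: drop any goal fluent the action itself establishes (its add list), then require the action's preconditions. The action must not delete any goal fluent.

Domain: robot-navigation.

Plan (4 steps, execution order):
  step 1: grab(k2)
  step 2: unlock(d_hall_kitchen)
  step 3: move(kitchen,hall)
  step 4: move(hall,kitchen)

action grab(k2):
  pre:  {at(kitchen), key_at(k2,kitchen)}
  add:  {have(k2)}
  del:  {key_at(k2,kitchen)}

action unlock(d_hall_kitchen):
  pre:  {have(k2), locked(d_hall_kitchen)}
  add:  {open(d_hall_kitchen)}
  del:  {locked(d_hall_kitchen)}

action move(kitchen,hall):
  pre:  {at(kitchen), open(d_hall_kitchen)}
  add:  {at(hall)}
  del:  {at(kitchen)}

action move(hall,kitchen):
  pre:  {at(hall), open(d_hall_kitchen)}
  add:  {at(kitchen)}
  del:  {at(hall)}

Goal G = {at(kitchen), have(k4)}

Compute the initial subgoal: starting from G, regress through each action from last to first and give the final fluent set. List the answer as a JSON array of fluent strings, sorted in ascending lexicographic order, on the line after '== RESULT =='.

Regress step by step:
  through step 4 (move(hall,kitchen)): drop {at(kitchen)}, keep {have(k4)}, require {at(hall), open(d_hall_kitchen)}
    → {at(hall), have(k4), open(d_hall_kitchen)}
  through step 3 (move(kitchen,hall)): drop {at(hall)}, keep {have(k4), open(d_hall_kitchen)}, require {at(kitchen), open(d_hall_kitchen)}
    → {at(kitchen), have(k4), open(d_hall_kitchen)}
  through step 2 (unlock(d_hall_kitchen)): drop {open(d_hall_kitchen)}, keep {at(kitchen), have(k4)}, require {have(k2), locked(d_hall_kitchen)}
    → {at(kitchen), have(k2), have(k4), locked(d_hall_kitchen)}
  through step 1 (grab(k2)): drop {have(k2)}, keep {at(kitchen), have(k4), locked(d_hall_kitchen)}, require {at(kitchen), key_at(k2,kitchen)}
    → {at(kitchen), have(k4), key_at(k2,kitchen), locked(d_hall_kitchen)}

== RESULT ==
["at(kitchen)", "have(k4)", "key_at(k2,kitchen)", "locked(d_hall_kitchen)"]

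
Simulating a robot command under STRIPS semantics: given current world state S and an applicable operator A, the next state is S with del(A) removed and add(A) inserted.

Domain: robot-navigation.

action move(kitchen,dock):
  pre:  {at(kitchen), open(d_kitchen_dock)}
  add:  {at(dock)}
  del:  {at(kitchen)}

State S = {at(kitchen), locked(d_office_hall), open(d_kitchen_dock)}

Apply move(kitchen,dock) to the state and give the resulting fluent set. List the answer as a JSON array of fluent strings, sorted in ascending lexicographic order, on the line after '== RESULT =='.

Compute (S \ del) ∪ add:
  pre ⊆ S: {at(kitchen), open(d_kitchen_dock)} ⊆ S  — applicable
  S \ del = {locked(d_office_hall), open(d_kitchen_dock)}
  ∪ add   = {at(dock), locked(d_office_hall), open(d_kitchen_dock)}

== RESULT ==
["at(dock)", "locked(d_office_hall)", "open(d_kitchen_dock)"]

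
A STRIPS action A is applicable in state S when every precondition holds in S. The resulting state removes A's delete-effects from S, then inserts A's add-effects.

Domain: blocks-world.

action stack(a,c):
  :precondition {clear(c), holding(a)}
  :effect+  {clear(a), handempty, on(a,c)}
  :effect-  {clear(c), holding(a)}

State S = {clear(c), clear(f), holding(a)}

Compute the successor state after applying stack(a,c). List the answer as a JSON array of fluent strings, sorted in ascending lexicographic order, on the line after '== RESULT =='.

Progress:
  pre ⊆ S: {clear(c), holding(a)} ⊆ S  — applicable
  S \ del = {clear(f)}
  ∪ add   = {clear(a), clear(f), handempty, on(a,c)}

== RESULT ==
["clear(a)", "clear(f)", "handempty", "on(a,c)"]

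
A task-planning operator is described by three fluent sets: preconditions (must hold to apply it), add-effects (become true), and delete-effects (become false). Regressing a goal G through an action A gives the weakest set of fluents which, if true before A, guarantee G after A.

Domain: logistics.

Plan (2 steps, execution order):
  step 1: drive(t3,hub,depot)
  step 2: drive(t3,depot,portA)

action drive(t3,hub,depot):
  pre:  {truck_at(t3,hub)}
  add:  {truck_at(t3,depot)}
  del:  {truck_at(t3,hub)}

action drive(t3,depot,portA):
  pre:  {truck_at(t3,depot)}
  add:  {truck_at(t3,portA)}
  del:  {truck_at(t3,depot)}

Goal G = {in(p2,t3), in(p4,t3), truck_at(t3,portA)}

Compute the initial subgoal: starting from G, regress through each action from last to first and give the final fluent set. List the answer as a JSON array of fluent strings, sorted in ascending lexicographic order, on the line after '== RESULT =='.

Regress step by step:
  through step 2 (drive(t3,depot,portA)): drop {truck_at(t3,portA)}, keep {in(p2,t3), in(p4,t3)}, require {truck_at(t3,depot)}
    → {in(p2,t3), in(p4,t3), truck_at(t3,depot)}
  through step 1 (drive(t3,hub,depot)): drop {truck_at(t3,depot)}, keep {in(p2,t3), in(p4,t3)}, require {truck_at(t3,hub)}
    → {in(p2,t3), in(p4,t3), truck_at(t3,hub)}

== RESULT ==
["in(p2,t3)", "in(p4,t3)", "truck_at(t3,hub)"]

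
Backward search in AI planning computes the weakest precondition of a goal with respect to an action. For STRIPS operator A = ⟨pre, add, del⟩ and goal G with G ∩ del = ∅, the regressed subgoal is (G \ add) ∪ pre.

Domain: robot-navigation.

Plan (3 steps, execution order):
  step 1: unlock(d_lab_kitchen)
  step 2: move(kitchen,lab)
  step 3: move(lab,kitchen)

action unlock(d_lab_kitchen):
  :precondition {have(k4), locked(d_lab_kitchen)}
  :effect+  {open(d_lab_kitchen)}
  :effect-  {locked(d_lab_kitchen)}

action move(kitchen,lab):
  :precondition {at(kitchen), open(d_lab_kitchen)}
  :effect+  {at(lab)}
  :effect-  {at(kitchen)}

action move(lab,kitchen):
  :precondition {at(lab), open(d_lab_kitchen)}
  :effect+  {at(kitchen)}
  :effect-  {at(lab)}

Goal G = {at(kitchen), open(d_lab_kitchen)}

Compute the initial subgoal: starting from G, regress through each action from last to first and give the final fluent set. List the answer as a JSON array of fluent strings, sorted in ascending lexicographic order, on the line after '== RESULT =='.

Regress step by step:
  through step 3 (move(lab,kitchen)): drop {at(kitchen)}, keep {open(d_lab_kitchen)}, require {at(lab), open(d_lab_kitchen)}
    → {at(lab), open(d_lab_kitchen)}
  through step 2 (move(kitchen,lab)): drop {at(lab)}, keep {open(d_lab_kitchen)}, require {at(kitchen), open(d_lab_kitchen)}
    → {at(kitchen), open(d_lab_kitchen)}
  through step 1 (unlock(d_lab_kitchen)): drop {open(d_lab_kitchen)}, keep {at(kitchen)}, require {have(k4), locked(d_lab_kitchen)}
    → {at(kitchen), have(k4), locked(d_lab_kitchen)}

== RESULT ==
["at(kitchen)", "have(k4)", "locked(d_lab_kitchen)"]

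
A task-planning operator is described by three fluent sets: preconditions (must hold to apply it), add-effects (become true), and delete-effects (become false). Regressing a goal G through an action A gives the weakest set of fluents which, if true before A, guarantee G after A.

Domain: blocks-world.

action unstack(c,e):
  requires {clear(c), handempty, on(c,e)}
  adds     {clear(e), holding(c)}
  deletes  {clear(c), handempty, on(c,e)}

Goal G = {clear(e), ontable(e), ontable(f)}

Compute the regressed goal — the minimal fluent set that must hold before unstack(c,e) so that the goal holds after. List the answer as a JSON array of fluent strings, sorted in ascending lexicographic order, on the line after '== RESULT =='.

Regress:
  G ∩ del = {}  (empty — regression defined)
  G \ add = {clear(e), ontable(e), ontable(f)} \ {clear(e), holding(c)} = {ontable(e), ontable(f)}
  ∪ pre   = {ontable(e), ontable(f)} ∪ {clear(c), handempty, on(c,e)}
          = {clear(c), handempty, on(c,e), ontable(e), ontable(f)}

== RESULT ==
["clear(c)", "handempty", "on(c,e)", "ontable(e)", "ontable(f)"]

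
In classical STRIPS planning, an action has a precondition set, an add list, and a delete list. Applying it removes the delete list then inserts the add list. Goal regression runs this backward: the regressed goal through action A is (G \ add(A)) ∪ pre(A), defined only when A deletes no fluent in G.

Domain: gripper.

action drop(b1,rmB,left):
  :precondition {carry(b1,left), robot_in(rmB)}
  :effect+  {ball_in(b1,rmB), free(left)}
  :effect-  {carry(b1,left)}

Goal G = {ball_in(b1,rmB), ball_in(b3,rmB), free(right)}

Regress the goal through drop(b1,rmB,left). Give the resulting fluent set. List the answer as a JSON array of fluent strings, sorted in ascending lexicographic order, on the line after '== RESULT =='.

Regress:
  G ∩ del = {}  (empty — regression defined)
  G \ add = {ball_in(b1,rmB), ball_in(b3,rmB), free(right)} \ {ball_in(b1,rmB), free(left)} = {ball_in(b3,rmB), free(right)}
  ∪ pre   = {ball_in(b3,rmB), free(right)} ∪ {carry(b1,left), robot_in(rmB)}
          = {ball_in(b3,rmB), carry(b1,left), free(right), robot_in(rmB)}

== RESULT ==
["ball_in(b3,rmB)", "carry(b1,left)", "free(right)", "robot_in(rmB)"]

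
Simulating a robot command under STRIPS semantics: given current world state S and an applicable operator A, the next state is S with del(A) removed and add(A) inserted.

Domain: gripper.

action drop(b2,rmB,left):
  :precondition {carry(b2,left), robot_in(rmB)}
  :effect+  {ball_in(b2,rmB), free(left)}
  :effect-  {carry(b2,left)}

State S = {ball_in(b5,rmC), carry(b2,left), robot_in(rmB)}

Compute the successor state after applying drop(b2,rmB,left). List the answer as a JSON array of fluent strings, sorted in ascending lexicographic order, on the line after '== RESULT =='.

Progress:
  pre ⊆ S: {carry(b2,left), robot_in(rmB)} ⊆ S  — applicable
  S \ del = {ball_in(b5,rmC), robot_in(rmB)}
  ∪ add   = {ball_in(b2,rmB), ball_in(b5,rmC), free(left), robot_in(rmB)}

== RESULT ==
["ball_in(b2,rmB)", "ball_in(b5,rmC)", "free(left)", "robot_in(rmB)"]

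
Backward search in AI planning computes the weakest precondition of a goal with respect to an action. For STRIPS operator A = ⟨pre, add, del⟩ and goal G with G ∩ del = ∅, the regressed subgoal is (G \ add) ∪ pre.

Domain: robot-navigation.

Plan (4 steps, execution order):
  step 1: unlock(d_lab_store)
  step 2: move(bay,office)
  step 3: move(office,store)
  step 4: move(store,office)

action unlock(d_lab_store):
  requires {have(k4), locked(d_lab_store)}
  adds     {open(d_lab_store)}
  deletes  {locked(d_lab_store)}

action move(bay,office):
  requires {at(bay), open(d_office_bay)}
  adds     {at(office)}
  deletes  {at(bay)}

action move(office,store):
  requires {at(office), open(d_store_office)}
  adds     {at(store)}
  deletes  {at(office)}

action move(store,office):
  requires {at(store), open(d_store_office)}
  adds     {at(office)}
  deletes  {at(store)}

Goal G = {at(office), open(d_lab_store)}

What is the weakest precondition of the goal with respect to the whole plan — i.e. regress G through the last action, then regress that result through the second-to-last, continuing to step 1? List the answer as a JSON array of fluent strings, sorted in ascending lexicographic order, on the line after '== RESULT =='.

Work backward from the goal:
  through step 4 (move(store,office)): drop {at(office)}, keep {open(d_lab_store)}, require {at(store), open(d_store_office)}
    → {at(store), open(d_lab_store), open(d_store_office)}
  through step 3 (move(office,store)): drop {at(store)}, keep {open(d_lab_store), open(d_store_office)}, require {at(office), open(d_store_office)}
    → {at(office), open(d_lab_store), open(d_store_office)}
  through step 2 (move(bay,office)): drop {at(office)}, keep {open(d_lab_store), open(d_store_office)}, require {at(bay), open(d_office_bay)}
    → {at(bay), open(d_lab_store), open(d_office_bay), open(d_store_office)}
  through step 1 (unlock(d_lab_store)): drop {open(d_lab_store)}, keep {at(bay), open(d_office_bay), open(d_store_office)}, require {have(k4), locked(d_lab_store)}
    → {at(bay), have(k4), locked(d_lab_store), open(d_office_bay), open(d_store_office)}

== RESULT ==
["at(bay)", "have(k4)", "locked(d_lab_store)", "open(d_office_bay)", "open(d_store_office)"]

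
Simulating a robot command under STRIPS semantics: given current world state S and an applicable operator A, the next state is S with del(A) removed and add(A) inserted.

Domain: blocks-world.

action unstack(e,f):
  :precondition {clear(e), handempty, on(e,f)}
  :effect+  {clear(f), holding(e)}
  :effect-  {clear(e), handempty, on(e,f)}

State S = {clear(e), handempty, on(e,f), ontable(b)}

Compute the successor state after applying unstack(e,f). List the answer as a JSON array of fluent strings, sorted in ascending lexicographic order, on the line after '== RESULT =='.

Progress:
  pre ⊆ S: {clear(e), handempty, on(e,f)} ⊆ S  — applicable
  S \ del = {ontable(b)}
  ∪ add   = {clear(f), holding(e), ontable(b)}

== RESULT ==
["clear(f)", "holding(e)", "ontable(b)"]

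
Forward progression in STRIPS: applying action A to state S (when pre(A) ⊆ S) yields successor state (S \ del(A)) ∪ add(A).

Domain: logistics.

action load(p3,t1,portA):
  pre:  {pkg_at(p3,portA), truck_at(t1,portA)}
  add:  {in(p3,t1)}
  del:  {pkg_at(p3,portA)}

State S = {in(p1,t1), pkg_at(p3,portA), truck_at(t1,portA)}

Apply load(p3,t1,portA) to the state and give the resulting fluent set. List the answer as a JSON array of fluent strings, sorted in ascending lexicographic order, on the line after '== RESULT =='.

Compute (S \ del) ∪ add:
  pre ⊆ S: {pkg_at(p3,portA), truck_at(t1,portA)} ⊆ S  — applicable
  S \ del = {in(p1,t1), truck_at(t1,portA)}
  ∪ add   = {in(p1,t1), in(p3,t1), truck_at(t1,portA)}

== RESULT ==
["in(p1,t1)", "in(p3,t1)", "truck_at(t1,portA)"]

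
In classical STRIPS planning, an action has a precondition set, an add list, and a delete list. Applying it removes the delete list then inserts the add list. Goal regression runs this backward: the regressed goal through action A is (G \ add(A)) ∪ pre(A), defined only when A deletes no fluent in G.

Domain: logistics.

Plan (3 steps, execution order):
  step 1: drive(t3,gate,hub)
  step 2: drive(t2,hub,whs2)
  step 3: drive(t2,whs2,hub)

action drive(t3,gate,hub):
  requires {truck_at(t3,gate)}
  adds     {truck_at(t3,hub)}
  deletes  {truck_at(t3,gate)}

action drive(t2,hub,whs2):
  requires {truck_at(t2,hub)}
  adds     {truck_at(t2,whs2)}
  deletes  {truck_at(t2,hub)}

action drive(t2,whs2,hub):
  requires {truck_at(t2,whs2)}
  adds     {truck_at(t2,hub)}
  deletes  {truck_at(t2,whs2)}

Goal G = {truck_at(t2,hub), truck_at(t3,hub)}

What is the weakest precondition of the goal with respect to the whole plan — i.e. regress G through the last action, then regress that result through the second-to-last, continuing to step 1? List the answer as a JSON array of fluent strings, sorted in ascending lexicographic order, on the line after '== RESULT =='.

Regress step by step:
  through step 3 (drive(t2,whs2,hub)): drop {truck_at(t2,hub)}, keep {truck_at(t3,hub)}, require {truck_at(t2,whs2)}
    → {truck_at(t2,whs2), truck_at(t3,hub)}
  through step 2 (drive(t2,hub,whs2)): drop {truck_at(t2,whs2)}, keep {truck_at(t3,hub)}, require {truck_at(t2,hub)}
    → {truck_at(t2,hub), truck_at(t3,hub)}
  through step 1 (drive(t3,gate,hub)): drop {truck_at(t3,hub)}, keep {truck_at(t2,hub)}, require {truck_at(t3,gate)}
    → {truck_at(t2,hub), truck_at(t3,gate)}

== RESULT ==
["truck_at(t2,hub)", "truck_at(t3,gate)"]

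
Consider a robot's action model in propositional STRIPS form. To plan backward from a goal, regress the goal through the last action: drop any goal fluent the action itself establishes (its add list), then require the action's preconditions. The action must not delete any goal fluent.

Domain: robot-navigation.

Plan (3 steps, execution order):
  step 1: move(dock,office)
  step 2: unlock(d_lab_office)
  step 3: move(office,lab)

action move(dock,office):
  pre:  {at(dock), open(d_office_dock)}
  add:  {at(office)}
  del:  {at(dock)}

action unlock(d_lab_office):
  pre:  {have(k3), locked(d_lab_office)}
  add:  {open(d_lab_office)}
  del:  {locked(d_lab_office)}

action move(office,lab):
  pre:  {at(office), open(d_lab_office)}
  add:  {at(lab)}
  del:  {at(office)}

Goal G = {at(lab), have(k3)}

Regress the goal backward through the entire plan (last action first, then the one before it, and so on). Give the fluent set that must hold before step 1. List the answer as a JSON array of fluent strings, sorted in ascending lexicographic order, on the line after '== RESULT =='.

Regress step by step:
  through step 3 (move(office,lab)): drop {at(lab)}, keep {have(k3)}, require {at(office), open(d_lab_office)}
    → {at(office), have(k3), open(d_lab_office)}
  through step 2 (unlock(d_lab_office)): drop {open(d_lab_office)}, keep {at(office), have(k3)}, require {have(k3), locked(d_lab_office)}
    → {at(office), have(k3), locked(d_lab_office)}
  through step 1 (move(dock,office)): drop {at(office)}, keep {have(k3), locked(d_lab_office)}, require {at(dock), open(d_office_dock)}
    → {at(dock), have(k3), locked(d_lab_office), open(d_office_dock)}

== RESULT ==
["at(dock)", "have(k3)", "locked(d_lab_office)", "open(d_office_dock)"]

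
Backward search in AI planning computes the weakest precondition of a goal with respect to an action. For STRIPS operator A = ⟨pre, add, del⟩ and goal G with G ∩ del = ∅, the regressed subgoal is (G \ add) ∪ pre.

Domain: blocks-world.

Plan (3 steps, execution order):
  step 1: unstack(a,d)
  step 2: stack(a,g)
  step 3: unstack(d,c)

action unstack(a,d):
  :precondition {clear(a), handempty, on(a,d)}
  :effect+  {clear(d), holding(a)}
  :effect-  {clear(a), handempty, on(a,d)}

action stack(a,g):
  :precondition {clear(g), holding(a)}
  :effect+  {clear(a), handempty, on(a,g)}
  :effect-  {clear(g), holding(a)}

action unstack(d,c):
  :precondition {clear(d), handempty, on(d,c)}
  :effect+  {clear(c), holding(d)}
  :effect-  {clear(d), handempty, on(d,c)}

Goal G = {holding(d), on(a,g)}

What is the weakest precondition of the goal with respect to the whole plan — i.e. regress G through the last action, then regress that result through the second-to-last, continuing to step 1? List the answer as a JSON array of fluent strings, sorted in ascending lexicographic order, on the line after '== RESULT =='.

Regress step by step:
  through step 3 (unstack(d,c)): drop {holding(d)}, keep {on(a,g)}, require {clear(d), handempty, on(d,c)}
    → {clear(d), handempty, on(a,g), on(d,c)}
  through step 2 (stack(a,g)): drop {handempty, on(a,g)}, keep {clear(d), on(d,c)}, require {clear(g), holding(a)}
    → {clear(d), clear(g), holding(a), on(d,c)}
  through step 1 (unstack(a,d)): drop {clear(d), holding(a)}, keep {clear(g), on(d,c)}, require {clear(a), handempty, on(a,d)}
    → {clear(a), clear(g), handempty, on(a,d), on(d,c)}

== RESULT ==
["clear(a)", "clear(g)", "handempty", "on(a,d)", "on(d,c)"]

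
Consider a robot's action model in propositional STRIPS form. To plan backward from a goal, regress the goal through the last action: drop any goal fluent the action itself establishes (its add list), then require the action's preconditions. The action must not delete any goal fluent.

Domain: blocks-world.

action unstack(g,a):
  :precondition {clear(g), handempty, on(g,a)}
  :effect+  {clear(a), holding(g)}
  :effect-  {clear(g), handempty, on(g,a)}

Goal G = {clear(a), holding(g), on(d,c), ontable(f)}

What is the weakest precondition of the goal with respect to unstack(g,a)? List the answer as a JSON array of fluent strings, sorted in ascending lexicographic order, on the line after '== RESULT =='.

Compute (G \ add) ∪ pre:
  G ∩ del = {}  (empty — regression defined)
  G \ add = {clear(a), holding(g), on(d,c), ontable(f)} \ {clear(a), holding(g)} = {on(d,c), ontable(f)}
  ∪ pre   = {on(d,c), ontable(f)} ∪ {clear(g), handempty, on(g,a)}
          = {clear(g), handempty, on(d,c), on(g,a), ontable(f)}

== RESULT ==
["clear(g)", "handempty", "on(d,c)", "on(g,a)", "ontable(f)"]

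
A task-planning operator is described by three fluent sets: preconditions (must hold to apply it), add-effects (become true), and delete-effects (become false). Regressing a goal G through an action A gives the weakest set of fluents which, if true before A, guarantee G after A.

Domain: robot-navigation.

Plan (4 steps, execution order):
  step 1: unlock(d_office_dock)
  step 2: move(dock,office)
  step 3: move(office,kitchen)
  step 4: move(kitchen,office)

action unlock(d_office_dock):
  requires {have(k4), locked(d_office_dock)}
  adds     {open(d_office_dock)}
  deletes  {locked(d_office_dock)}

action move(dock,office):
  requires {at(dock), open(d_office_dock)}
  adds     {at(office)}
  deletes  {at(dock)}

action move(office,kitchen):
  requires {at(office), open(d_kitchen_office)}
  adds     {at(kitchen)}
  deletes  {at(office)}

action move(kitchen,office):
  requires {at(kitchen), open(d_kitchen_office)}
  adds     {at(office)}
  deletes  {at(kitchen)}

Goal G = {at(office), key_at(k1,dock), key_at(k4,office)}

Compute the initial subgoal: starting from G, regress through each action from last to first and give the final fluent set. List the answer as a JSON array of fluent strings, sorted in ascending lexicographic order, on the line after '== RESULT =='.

Work backward from the goal:
  through step 4 (move(kitchen,office)): drop {at(office)}, keep {key_at(k1,dock), key_at(k4,office)}, require {at(kitchen), open(d_kitchen_office)}
    → {at(kitchen), key_at(k1,dock), key_at(k4,office), open(d_kitchen_office)}
  through step 3 (move(office,kitchen)): drop {at(kitchen)}, keep {key_at(k1,dock), key_at(k4,office), open(d_kitchen_office)}, require {at(office), open(d_kitchen_office)}
    → {at(office), key_at(k1,dock), key_at(k4,office), open(d_kitchen_office)}
  through step 2 (move(dock,office)): drop {at(office)}, keep {key_at(k1,dock), key_at(k4,office), open(d_kitchen_office)}, require {at(dock), open(d_office_dock)}
    → {at(dock), key_at(k1,dock), key_at(k4,office), open(d_kitchen_office), open(d_office_dock)}
  through step 1 (unlock(d_office_dock)): drop {open(d_office_dock)}, keep {at(dock), key_at(k1,dock), key_at(k4,office), open(d_kitchen_office)}, require {have(k4), locked(d_office_dock)}
    → {at(dock), have(k4), key_at(k1,dock), key_at(k4,office), locked(d_office_dock), open(d_kitchen_office)}

== RESULT ==
["at(dock)", "have(k4)", "key_at(k1,dock)", "key_at(k4,office)", "locked(d_office_dock)", "open(d_kitchen_office)"]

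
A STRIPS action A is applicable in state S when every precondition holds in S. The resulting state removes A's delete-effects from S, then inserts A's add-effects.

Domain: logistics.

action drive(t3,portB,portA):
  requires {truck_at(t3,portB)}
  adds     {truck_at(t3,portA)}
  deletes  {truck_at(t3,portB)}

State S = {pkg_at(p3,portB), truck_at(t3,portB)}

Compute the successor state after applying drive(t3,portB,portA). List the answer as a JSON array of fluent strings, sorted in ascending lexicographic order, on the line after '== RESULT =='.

Progress:
  pre ⊆ S: {truck_at(t3,portB)} ⊆ S  — applicable
  S \ del = {pkg_at(p3,portB)}
  ∪ add   = {pkg_at(p3,portB), truck_at(t3,portA)}

== RESULT ==
["pkg_at(p3,portB)", "truck_at(t3,portA)"]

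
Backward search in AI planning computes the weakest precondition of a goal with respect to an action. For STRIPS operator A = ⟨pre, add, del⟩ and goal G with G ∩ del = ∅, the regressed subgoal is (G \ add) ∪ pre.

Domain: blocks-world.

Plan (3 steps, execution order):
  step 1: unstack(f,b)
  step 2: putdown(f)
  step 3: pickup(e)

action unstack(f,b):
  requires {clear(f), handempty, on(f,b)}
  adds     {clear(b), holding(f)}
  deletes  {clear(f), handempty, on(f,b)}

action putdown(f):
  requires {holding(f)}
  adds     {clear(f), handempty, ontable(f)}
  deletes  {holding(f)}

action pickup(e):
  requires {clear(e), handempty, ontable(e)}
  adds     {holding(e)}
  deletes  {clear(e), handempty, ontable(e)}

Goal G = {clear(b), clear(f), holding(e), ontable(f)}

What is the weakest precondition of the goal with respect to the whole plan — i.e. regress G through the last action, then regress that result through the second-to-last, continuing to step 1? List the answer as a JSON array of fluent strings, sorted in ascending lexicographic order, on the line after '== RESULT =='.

Work backward from the goal:
  through step 3 (pickup(e)): drop {holding(e)}, keep {clear(b), clear(f), ontable(f)}, require {clear(e), handempty, ontable(e)}
    → {clear(b), clear(e), clear(f), handempty, ontable(e), ontable(f)}
  through step 2 (putdown(f)): drop {clear(f), handempty, ontable(f)}, keep {clear(b), clear(e), ontable(e)}, require {holding(f)}
    → {clear(b), clear(e), holding(f), ontable(e)}
  through step 1 (unstack(f,b)): drop {clear(b), holding(f)}, keep {clear(e), ontable(e)}, require {clear(f), handempty, on(f,b)}
    → {clear(e), clear(f), handempty, on(f,b), ontable(e)}

== RESULT ==
["clear(e)", "clear(f)", "handempty", "on(f,b)", "ontable(e)"]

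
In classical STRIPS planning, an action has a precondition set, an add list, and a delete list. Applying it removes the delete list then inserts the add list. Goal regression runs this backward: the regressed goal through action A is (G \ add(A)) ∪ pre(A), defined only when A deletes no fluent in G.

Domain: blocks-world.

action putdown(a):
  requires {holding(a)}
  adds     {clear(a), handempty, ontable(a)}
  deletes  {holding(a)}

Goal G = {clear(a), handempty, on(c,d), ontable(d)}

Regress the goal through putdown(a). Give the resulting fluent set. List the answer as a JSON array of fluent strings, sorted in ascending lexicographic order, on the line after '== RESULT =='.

Regress:
  G ∩ del = {}  (empty — regression defined)
  G \ add = {clear(a), handempty, on(c,d), ontable(d)} \ {clear(a), handempty, ontable(a)} = {on(c,d), ontable(d)}
  ∪ pre   = {on(c,d), ontable(d)} ∪ {holding(a)}
          = {holding(a), on(c,d), ontable(d)}

== RESULT ==
["holding(a)", "on(c,d)", "ontable(d)"]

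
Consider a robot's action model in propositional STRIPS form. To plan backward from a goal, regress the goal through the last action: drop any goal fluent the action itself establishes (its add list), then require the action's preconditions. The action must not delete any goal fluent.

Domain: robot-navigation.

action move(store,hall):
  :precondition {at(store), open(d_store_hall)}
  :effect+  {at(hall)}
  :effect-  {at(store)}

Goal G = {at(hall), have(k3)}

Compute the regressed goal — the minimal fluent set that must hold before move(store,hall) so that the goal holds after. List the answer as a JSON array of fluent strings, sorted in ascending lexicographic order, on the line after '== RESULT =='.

Regress:
  G ∩ del = {}  (empty — regression defined)
  G \ add = {at(hall), have(k3)} \ {at(hall)} = {have(k3)}
  ∪ pre   = {have(k3)} ∪ {at(store), open(d_store_hall)}
          = {at(store), have(k3), open(d_store_hall)}

== RESULT ==
["at(store)", "have(k3)", "open(d_store_hall)"]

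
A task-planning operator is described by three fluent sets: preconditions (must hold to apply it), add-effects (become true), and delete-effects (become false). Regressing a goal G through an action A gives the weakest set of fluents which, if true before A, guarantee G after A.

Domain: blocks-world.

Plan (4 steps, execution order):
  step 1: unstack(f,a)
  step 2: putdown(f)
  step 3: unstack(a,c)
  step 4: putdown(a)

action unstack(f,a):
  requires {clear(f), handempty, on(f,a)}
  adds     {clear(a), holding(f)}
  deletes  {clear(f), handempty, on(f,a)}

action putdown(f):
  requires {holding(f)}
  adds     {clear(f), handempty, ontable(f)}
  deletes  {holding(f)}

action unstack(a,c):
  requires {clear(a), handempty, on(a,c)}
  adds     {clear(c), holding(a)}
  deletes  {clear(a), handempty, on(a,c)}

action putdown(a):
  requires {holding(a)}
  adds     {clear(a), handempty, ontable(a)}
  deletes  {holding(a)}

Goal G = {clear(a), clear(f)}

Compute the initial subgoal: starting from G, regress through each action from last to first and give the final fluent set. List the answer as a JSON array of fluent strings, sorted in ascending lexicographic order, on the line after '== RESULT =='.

Regress step by step:
  through step 4 (putdown(a)): drop {clear(a)}, keep {clear(f)}, require {holding(a)}
    → {clear(f), holding(a)}
  through step 3 (unstack(a,c)): drop {holding(a)}, keep {clear(f)}, require {clear(a), handempty, on(a,c)}
    → {clear(a), clear(f), handempty, on(a,c)}
  through step 2 (putdown(f)): drop {clear(f), handempty}, keep {clear(a), on(a,c)}, require {holding(f)}
    → {clear(a), holding(f), on(a,c)}
  through step 1 (unstack(f,a)): drop {clear(a), holding(f)}, keep {on(a,c)}, require {clear(f), handempty, on(f,a)}
    → {clear(f), handempty, on(a,c), on(f,a)}

== RESULT ==
["clear(f)", "handempty", "on(a,c)", "on(f,a)"]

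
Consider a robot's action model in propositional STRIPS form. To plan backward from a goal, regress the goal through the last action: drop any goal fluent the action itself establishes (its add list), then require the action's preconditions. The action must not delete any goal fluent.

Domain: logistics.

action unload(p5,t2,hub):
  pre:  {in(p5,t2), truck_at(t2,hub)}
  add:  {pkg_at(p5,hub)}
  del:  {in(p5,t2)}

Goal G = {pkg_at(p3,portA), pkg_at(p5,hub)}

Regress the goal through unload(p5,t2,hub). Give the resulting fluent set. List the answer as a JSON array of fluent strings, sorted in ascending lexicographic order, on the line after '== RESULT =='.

Regress:
  G ∩ del = {}  (empty — regression defined)
  G \ add = {pkg_at(p3,portA), pkg_at(p5,hub)} \ {pkg_at(p5,hub)} = {pkg_at(p3,portA)}
  ∪ pre   = {pkg_at(p3,portA)} ∪ {in(p5,t2), truck_at(t2,hub)}
          = {in(p5,t2), pkg_at(p3,portA), truck_at(t2,hub)}

== RESULT ==
["in(p5,t2)", "pkg_at(p3,portA)", "truck_at(t2,hub)"]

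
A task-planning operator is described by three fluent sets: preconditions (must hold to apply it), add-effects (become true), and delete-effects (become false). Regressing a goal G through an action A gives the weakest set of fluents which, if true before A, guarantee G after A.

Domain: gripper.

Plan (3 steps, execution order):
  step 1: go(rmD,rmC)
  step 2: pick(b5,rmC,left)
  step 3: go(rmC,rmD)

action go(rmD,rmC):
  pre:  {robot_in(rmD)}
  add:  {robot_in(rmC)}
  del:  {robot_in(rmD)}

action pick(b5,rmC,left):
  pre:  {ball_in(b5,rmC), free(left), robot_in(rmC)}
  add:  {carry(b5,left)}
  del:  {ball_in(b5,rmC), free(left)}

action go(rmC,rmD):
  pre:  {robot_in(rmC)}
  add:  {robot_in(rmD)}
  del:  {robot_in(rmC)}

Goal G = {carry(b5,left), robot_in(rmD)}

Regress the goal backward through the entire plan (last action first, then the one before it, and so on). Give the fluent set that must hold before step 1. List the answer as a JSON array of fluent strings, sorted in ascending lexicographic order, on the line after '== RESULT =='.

Work backward from the goal:
  through step 3 (go(rmC,rmD)): drop {robot_in(rmD)}, keep {carry(b5,left)}, require {robot_in(rmC)}
    → {carry(b5,left), robot_in(rmC)}
  through step 2 (pick(b5,rmC,left)): drop {carry(b5,left)}, keep {robot_in(rmC)}, require {ball_in(b5,rmC), free(left), robot_in(rmC)}
    → {ball_in(b5,rmC), free(left), robot_in(rmC)}
  through step 1 (go(rmD,rmC)): drop {robot_in(rmC)}, keep {ball_in(b5,rmC), free(left)}, require {robot_in(rmD)}
    → {ball_in(b5,rmC), free(left), robot_in(rmD)}

== RESULT ==
["ball_in(b5,rmC)", "free(left)", "robot_in(rmD)"]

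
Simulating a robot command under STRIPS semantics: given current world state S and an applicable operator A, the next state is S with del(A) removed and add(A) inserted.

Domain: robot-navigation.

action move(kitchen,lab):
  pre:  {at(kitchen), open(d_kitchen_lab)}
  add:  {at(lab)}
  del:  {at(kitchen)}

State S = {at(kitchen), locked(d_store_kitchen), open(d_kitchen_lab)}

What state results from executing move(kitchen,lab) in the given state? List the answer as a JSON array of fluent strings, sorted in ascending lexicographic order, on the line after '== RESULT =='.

Progress:
  pre ⊆ S: {at(kitchen), open(d_kitchen_lab)} ⊆ S  — applicable
  S \ del = {locked(d_store_kitchen), open(d_kitchen_lab)}
  ∪ add   = {at(lab), locked(d_store_kitchen), open(d_kitchen_lab)}

== RESULT ==
["at(lab)", "locked(d_store_kitchen)", "open(d_kitchen_lab)"]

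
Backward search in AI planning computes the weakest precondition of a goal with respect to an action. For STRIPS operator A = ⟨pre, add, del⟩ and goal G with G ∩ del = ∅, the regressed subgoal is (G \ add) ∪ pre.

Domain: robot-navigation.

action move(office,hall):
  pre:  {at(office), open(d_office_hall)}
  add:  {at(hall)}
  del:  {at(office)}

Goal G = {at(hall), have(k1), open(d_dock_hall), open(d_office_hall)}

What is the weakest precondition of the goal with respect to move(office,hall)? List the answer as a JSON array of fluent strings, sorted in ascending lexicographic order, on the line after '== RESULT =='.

Compute (G \ add) ∪ pre:
  G ∩ del = {}  (empty — regression defined)
  G \ add = {at(hall), have(k1), open(d_dock_hall), open(d_office_hall)} \ {at(hall)} = {have(k1), open(d_dock_hall), open(d_office_hall)}
  ∪ pre   = {have(k1), open(d_dock_hall), open(d_office_hall)} ∪ {at(office), open(d_office_hall)}
          = {at(office), have(k1), open(d_dock_hall), open(d_office_hall)}

== RESULT ==
["at(office)", "have(k1)", "open(d_dock_hall)", "open(d_office_hall)"]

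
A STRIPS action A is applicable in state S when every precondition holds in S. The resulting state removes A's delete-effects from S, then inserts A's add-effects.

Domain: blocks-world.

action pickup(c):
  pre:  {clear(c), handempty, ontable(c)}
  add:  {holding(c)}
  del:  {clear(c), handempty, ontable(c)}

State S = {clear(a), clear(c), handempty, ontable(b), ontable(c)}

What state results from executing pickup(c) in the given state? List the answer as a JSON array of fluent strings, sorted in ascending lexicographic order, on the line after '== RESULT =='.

Progress:
  pre ⊆ S: {clear(c), handempty, ontable(c)} ⊆ S  — applicable
  S \ del = {clear(a), ontable(b)}
  ∪ add   = {clear(a), holding(c), ontable(b)}

== RESULT ==
["clear(a)", "holding(c)", "ontable(b)"]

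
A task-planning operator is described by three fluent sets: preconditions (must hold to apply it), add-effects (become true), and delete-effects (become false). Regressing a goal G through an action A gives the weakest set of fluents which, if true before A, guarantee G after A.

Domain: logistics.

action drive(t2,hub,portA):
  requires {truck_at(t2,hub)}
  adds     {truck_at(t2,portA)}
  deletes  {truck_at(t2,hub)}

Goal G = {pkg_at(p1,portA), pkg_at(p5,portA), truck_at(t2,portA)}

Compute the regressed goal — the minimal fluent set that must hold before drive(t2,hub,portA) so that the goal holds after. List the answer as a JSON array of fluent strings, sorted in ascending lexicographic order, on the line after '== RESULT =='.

Regress:
  G ∩ del = {}  (empty — regression defined)
  G \ add = {pkg_at(p1,portA), pkg_at(p5,portA), truck_at(t2,portA)} \ {truck_at(t2,portA)} = {pkg_at(p1,portA), pkg_at(p5,portA)}
  ∪ pre   = {pkg_at(p1,portA), pkg_at(p5,portA)} ∪ {truck_at(t2,hub)}
          = {pkg_at(p1,portA), pkg_at(p5,portA), truck_at(t2,hub)}

== RESULT ==
["pkg_at(p1,portA)", "pkg_at(p5,portA)", "truck_at(t2,hub)"]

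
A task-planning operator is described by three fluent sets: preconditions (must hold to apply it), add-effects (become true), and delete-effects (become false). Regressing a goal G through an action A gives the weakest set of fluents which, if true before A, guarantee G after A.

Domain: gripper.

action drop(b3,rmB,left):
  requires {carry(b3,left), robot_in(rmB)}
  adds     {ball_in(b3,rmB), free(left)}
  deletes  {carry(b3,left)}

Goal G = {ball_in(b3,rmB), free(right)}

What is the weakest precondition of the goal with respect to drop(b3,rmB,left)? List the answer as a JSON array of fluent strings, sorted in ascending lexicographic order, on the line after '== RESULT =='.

Compute (G \ add) ∪ pre:
  G ∩ del = {}  (empty — regression defined)
  G \ add = {ball_in(b3,rmB), free(right)} \ {ball_in(b3,rmB), free(left)} = {free(right)}
  ∪ pre   = {free(right)} ∪ {carry(b3,left), robot_in(rmB)}
          = {carry(b3,left), free(right), robot_in(rmB)}

== RESULT ==
["carry(b3,left)", "free(right)", "robot_in(rmB)"]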